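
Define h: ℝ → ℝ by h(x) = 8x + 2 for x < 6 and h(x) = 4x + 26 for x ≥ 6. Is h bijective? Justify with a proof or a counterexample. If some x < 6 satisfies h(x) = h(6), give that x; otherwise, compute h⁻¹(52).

Both pieces are strictly increasing (slopes 8 and 4), so each is injective on its own interval.
The left piece maps (−∞, 6) onto (−∞, 50); the right piece maps [6, ∞) onto [50, ∞).
Since 50 = 50, the images partition ℝ: h is injective and surjective, hence bijective.
Because the two images are disjoint, no x < 6 has h(x) = h(6), so we compute h⁻¹(52): 52 lies in [50, ∞), so solve 4x + 26 = 52: x = (52 − 26)/4 = 13/2.

13/2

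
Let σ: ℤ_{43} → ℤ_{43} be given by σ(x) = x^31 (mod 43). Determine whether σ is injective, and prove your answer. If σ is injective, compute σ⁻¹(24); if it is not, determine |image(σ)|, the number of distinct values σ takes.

38

Since 43 is prime, the nonzero elements of ℤ_{43} form a cyclic group of order 42.
As gcd(31, 42) = 1, raising to the 31st power is a bijection on this group: if s^31 ≡ t^31 then (st^{−1})^31 = 1, and the only element of order dividing gcd(31, 42) = 1 is 1, so s = t.
With σ(0) = 0 this makes σ injective on all of ℤ_{43}, hence bijective (finite equal-size domain and codomain). In particular σ is injective.
Since σ is injective, we find the preimage of 24. The inverse of x ↦ x^31 on (ℤ_{43})^× is x ↦ x^19, because 31·19 = 589 = 14·42 + 1 ≡ 1 (mod 42) and x^{42} = 1 for x ≠ 0 (Fermat). So σ⁻¹(24) = 24^19 mod 43.
Repeated squaring mod 43: 24^1 ≡ 24, 24^2 ≡ 24² = 576 ≡ 17, 24^4 ≡ 17² = 289 ≡ 31, 24^8 ≡ 31² = 961 ≡ 15, 24^16 ≡ 15² = 225 ≡ 10. Since 19 = 16 + 2 + 1, 24^19 ≡ 10·17·24: 10·17 = 170 ≡ 41, then 41·24 = 984 ≡ 38. So 24^19 ≡ 38 (mod 43).
Hence σ⁻¹(24) = 38.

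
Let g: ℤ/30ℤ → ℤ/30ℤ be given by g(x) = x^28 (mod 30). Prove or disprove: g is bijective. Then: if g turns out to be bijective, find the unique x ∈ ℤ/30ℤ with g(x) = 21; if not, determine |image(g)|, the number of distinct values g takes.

8

g(2): Repeated squaring mod 30: 2^1 ≡ 2, 2^2 ≡ 2² = 4, 2^4 ≡ 4² = 16, 2^8 ≡ 16² = 256 ≡ 16, 2^16 ≡ 16² = 256 ≡ 16. Since 28 = 16 + 8 + 4, 2^28 ≡ 16·16·16: 16·16 = 256 ≡ 16, then 16·16 = 256 ≡ 16. So 2^28 ≡ 16 (mod 30).
g(4): Repeated squaring mod 30: 4^1 ≡ 4, 4^2 ≡ 4² = 16, 4^4 ≡ 16² = 256 ≡ 16, 4^8 ≡ 16² = 256 ≡ 16, 4^16 ≡ 16² = 256 ≡ 16. Since 28 = 16 + 8 + 4, 4^28 ≡ 16·16·16: 16·16 = 256 ≡ 16, then 16·16 = 256 ≡ 16. So 4^28 ≡ 16 (mod 30).
So g(2) = g(4) = 16 while 2 ≠ 4, therefore g is not injective, hence not bijective.
Since g is not bijective, we determine |image(g)|. Computing x^28 mod 30 for each x (by repeated squaring, reducing mod 30 at every step), the values g(0), g(1), …, g(29) are: 0, 1, 16, 21, 16, 25, 6, 1, 16, 21, 10, 1, 6, 1, 16, 15, 16, 1, 6, 1, 10, 21, 16, 1, 6, 25, 16, 21, 16, 1.
The distinct values are {0, 1, 6, 10, 15, 16, 21, 25}; there are 8 of them.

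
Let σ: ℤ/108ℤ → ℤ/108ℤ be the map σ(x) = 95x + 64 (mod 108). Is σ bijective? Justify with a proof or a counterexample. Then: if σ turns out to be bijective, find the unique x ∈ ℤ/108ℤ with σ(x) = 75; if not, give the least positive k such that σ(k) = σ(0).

49

Recall that injectivity means: for all u, v in the domain, σ(u) = σ(v) implies u = v.
If σ(u) = σ(v), then 95u ≡ 95v (mod 108). Because gcd(95, 108) = 1, we may cancel 95 to get u ≡ v (mod 108).
We now compute 95⁻¹ mod 108 explicitly. Euclid's algorithm: 108 = 1·95 + 13, 95 = 7·13 + 4, 13 = 3·4 + 1; back-substituting gives 1 = 83·95 − 73·108, so 95⁻¹ ≡ 83 (mod 108).
For any y ∈ ℤ/108ℤ, x = 83(y − 64) mod 108 satisfies σ(x) = 95·83(y − 64) + 64 ≡ y (since 95·83 ≡ 1 mod 108). So every y has a preimage.
Therefore σ is bijective.
Since σ is bijective, we find σ⁻¹(75): we need 95x ≡ 75 − 64 ≡ 11 (mod 108). Using 95⁻¹ = 83: x ≡ 83·11 = 913 = 8·108 + 49, so x = 49.
Check: σ(49) = 95·49 + 64 = 4719 = 43·108 + 75 ≡ 75 (mod 108).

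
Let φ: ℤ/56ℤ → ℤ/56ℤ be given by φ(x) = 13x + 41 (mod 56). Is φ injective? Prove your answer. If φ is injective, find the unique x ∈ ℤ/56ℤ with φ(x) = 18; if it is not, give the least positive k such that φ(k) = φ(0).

37

If φ(a) = φ(b), then 13a ≡ 13b (mod 56). Because gcd(13, 56) = 1, we may cancel 13 to get a ≡ b (mod 56).
Therefore φ is injective.
We now compute 13⁻¹ mod 56 explicitly. Euclid's algorithm: 56 = 4·13 + 4, 13 = 3·4 + 1; back-substituting gives 1 = 13·13 − 3·56, so 13⁻¹ ≡ 13 (mod 56).
Since φ is injective, we find φ⁻¹(18): we need 13x ≡ 18 − 41 ≡ 33 (mod 56). Using 13⁻¹ = 13: x ≡ 13·33 = 429 = 7·56 + 37, so x = 37.
Check: φ(37) = 13·37 + 41 = 522 = 9·56 + 18 ≡ 18 (mod 56).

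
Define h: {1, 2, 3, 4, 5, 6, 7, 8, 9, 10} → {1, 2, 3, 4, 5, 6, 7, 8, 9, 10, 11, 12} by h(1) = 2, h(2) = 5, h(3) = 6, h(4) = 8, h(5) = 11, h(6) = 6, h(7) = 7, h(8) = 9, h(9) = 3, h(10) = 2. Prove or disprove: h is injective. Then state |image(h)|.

h(3) = 6 = h(6) with 3 ≠ 6, so h is not injective.
The image of h is {2, 3, 5, 6, 7, 8, 9, 11}, which has 8 elements.

8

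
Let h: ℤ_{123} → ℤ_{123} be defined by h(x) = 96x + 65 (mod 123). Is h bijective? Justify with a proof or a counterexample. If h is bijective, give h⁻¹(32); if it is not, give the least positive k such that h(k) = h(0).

41

By definition, h is injective if h(u) = h(v) implies u = v.
We have gcd(96, 123) = 3 > 1. Taking u = 0 and v = 41: h(0) = 65 and h(41) = 96·41 + 65 = 4001 ≡ 65 (mod 123).
So h(0) = h(41) while 0 ≠ 41, hence h is not injective, hence not bijective.
Since h is not bijective, we find the least positive k with h(k) = h(0): this means 96k ≡ 0 (mod 123), i.e. 123 ∣ 96k. Since gcd(96, 123) = 3, dividing through by 3 this holds exactly when 41 ∣ 32k, and as gcd(32, 41) = 1, exactly when 41 ∣ k.
The smallest positive such k is 41.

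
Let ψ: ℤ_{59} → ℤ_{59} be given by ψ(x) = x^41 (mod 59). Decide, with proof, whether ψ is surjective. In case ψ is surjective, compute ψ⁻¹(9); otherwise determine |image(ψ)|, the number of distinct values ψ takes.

7

Since 59 is prime, the nonzero elements of ℤ_{59} form a cyclic group of order 58.
As gcd(41, 58) = 1, raising to the 41st power is a bijection on this group: if a^41 ≡ b^41 then (ab^{−1})^41 = 1, and the only element of order dividing gcd(41, 58) = 1 is 1, so a = b.
With ψ(0) = 0 this makes ψ injective on all of ℤ_{59}, hence bijective (finite equal-size domain and codomain). In particular ψ is surjective.
Since ψ is surjective, we find the preimage of 9. The inverse of x ↦ x^41 on (ℤ_{59})^× is x ↦ x^17, because 41·17 = 697 = 12·58 + 1 ≡ 1 (mod 58) and x^{58} = 1 for x ≠ 0 (Fermat). So ψ⁻¹(9) = 9^17 mod 59.
Repeated squaring mod 59: 9^1 ≡ 9, 9^2 ≡ 9² = 81 ≡ 22, 9^4 ≡ 22² = 484 ≡ 12, 9^8 ≡ 12² = 144 ≡ 26, 9^16 ≡ 26² = 676 ≡ 27. Since 17 = 16 + 1, 9^17 ≡ 27·9: 27·9 = 243 ≡ 7. So 9^17 ≡ 7 (mod 59).
Hence ψ⁻¹(9) = 7.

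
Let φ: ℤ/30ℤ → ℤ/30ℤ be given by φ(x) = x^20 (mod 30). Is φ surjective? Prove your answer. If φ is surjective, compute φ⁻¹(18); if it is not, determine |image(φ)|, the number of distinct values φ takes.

8

φ(2): Repeated squaring mod 30: 2^1 ≡ 2, 2^2 ≡ 2² = 4, 2^4 ≡ 4² = 16, 2^8 ≡ 16² = 256 ≡ 16, 2^16 ≡ 16² = 256 ≡ 16. Since 20 = 16 + 4, 2^20 ≡ 16·16: 16·16 = 256 ≡ 16. So 2^20 ≡ 16 (mod 30).
φ(4): Repeated squaring mod 30: 4^1 ≡ 4, 4^2 ≡ 4² = 16, 4^4 ≡ 16² = 256 ≡ 16, 4^8 ≡ 16² = 256 ≡ 16, 4^16 ≡ 16² = 256 ≡ 16. Since 20 = 16 + 4, 4^20 ≡ 16·16: 16·16 = 256 ≡ 16. So 4^20 ≡ 16 (mod 30).
So φ(2) = φ(4) = 16 while 2 ≠ 4, so φ is not injective.
A non-injective map from the 30-element set ℤ/30ℤ to itself takes at most 29 distinct values, so it cannot be surjective. So φ is not surjective.
Since φ is not surjective, we determine |image(φ)|. Computing x^20 mod 30 for each x (by repeated squaring, reducing mod 30 at every step), the values φ(0), φ(1), …, φ(29) are: 0, 1, 16, 21, 16, 25, 6, 1, 16, 21, 10, 1, 6, 1, 16, 15, 16, 1, 6, 1, 10, 21, 16, 1, 6, 25, 16, 21, 16, 1.
The distinct values are {0, 1, 6, 10, 15, 16, 21, 25}; there are 8 of them.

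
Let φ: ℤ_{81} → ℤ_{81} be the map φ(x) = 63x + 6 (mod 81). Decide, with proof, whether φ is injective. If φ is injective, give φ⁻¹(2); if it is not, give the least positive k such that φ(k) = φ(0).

We have gcd(63, 81) = 9 > 1. Taking x_1 = 0 and x_2 = 9: φ(0) = 6 and φ(9) = 63·9 + 6 = 573 ≡ 6 (mod 81).
So φ(0) = φ(9) while 0 ≠ 9, so φ is not injective.
Since φ is not injective, we find the least positive k with φ(k) = φ(0): this means 63k ≡ 0 (mod 81), i.e. 81 ∣ 63k. Since gcd(63, 81) = 9, dividing through by 9 this holds exactly when 9 ∣ 7k, and as gcd(7, 9) = 1, exactly when 9 ∣ k.
The smallest positive such k is 9.

9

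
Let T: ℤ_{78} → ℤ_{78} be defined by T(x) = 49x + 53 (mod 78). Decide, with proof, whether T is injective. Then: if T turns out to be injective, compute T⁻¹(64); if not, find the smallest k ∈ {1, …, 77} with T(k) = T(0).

5

Suppose T(a) = T(b) in ℤ_{78}. Then 49a + 53 ≡ 49b + 53 (mod 78), therefore 49(a − b) ≡ 0 (mod 78).
Since gcd(49, 78) = 1, 49 is invertible modulo 78, thus a − b ≡ 0 (mod 78), i.e. a = b.
Therefore T is injective.
We now compute 49⁻¹ mod 78 explicitly. Euclid's algorithm: 78 = 1·49 + 29, 49 = 1·29 + 20, 29 = 1·20 + 9, 20 = 2·9 + 2, 9 = 4·2 + 1; back-substituting gives 1 = 43·49 − 27·78, so 49⁻¹ ≡ 43 (mod 78).
Since T is injective, we compute T⁻¹(64): solve 49x + 53 ≡ 64 (mod 78), i.e. 49x ≡ 11 (mod 78).
Multiplying by 49⁻¹ = 43 gives x ≡ 43·11 = 473 = 6·78 + 5 ≡ 5 (mod 78).
Check: T(5) = 49·5 + 53 = 298 = 3·78 + 64 ≡ 64 (mod 78).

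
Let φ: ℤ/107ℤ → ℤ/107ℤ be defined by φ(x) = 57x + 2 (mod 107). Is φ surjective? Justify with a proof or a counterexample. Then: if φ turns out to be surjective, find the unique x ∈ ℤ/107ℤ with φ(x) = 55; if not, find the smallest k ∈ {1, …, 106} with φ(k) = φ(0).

61

Since gcd(57, 107) = 1, 57 is invertible modulo 107. Euclid's algorithm: 107 = 1·57 + 50, 57 = 1·50 + 7, 50 = 7·7 + 1; back-substituting gives 1 = 92·57 − 49·107, so 57⁻¹ ≡ 92 (mod 107).
Then y ↦ 92(y − 2) is a two-sided inverse to φ, so every y ∈ ℤ/107ℤ has a preimage.
Thus φ is surjective.
Since φ is surjective, we compute φ⁻¹(55): solve 57x + 2 ≡ 55 (mod 107), i.e. 57x ≡ 53 (mod 107).
Multiplying by 57⁻¹ = 92 gives x ≡ 92·53 = 4876 = 45·107 + 61 ≡ 61 (mod 107).
Check: φ(61) = 57·61 + 2 = 3479 = 32·107 + 55 ≡ 55 (mod 107).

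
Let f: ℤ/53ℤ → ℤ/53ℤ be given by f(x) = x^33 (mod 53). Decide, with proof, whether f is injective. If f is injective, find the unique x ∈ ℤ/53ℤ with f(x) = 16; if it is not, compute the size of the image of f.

44

Since 53 is prime, the nonzero elements of ℤ/53ℤ form a cyclic group of order 52.
As gcd(33, 52) = 1, raising to the 33rd power is a bijection on this group: if x_1^33 ≡ x_2^33 then (x_1x_2^{−1})^33 = 1, and the only element of order dividing gcd(33, 52) = 1 is 1, so x_1 = x_2.
With f(0) = 0 this makes f injective on all of ℤ/53ℤ, hence bijective (finite equal-size domain and codomain). In particular f is injective.
Since f is injective, we find the preimage of 16. The inverse of x ↦ x^33 on (ℤ/53ℤ)^× is x ↦ x^41, because 33·41 = 1353 = 26·52 + 1 ≡ 1 (mod 52) and x^{52} = 1 for x ≠ 0 (Fermat). So f⁻¹(16) = 16^41 mod 53.
Repeated squaring mod 53: 16^1 ≡ 16, 16^2 ≡ 16² = 256 ≡ 44, 16^4 ≡ 44² = 1936 ≡ 28, 16^8 ≡ 28² = 784 ≡ 42, 16^16 ≡ 42² = 1764 ≡ 15, 16^32 ≡ 15² = 225 ≡ 13. Since 41 = 32 + 8 + 1, 16^41 ≡ 13·42·16: 13·42 = 546 ≡ 16, then 16·16 = 256 ≡ 44. So 16^41 ≡ 44 (mod 53).
Hence f⁻¹(16) = 44.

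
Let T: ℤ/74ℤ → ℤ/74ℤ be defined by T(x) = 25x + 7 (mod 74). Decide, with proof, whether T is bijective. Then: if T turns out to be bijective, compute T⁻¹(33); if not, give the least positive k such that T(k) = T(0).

Suppose T(s) = T(t) in ℤ/74ℤ. Then 25s + 7 ≡ 25t + 7 (mod 74), so 25(s − t) ≡ 0 (mod 74).
Since gcd(25, 74) = 1, 25 is invertible modulo 74, so s − t ≡ 0 (mod 74), i.e. s = t.
We now compute 25⁻¹ mod 74 explicitly. Euclid's algorithm: 74 = 2·25 + 24, 25 = 1·24 + 1; back-substituting gives 1 = 3·25 − 1·74, so 25⁻¹ ≡ 3 (mod 74).
Then y ↦ 3(y − 7) is a two-sided inverse to T, so every y ∈ ℤ/74ℤ has a preimage.
Hence T is bijective.
Since T is bijective, we find T⁻¹(33): we need 25x ≡ 33 − 7 ≡ 26 (mod 74). Using 25⁻¹ = 3: x ≡ 3·26 = 78 = 1·74 + 4, so x = 4.
Check: T(4) = 25·4 + 7 = 107 = 1·74 + 33 ≡ 33 (mod 74).

4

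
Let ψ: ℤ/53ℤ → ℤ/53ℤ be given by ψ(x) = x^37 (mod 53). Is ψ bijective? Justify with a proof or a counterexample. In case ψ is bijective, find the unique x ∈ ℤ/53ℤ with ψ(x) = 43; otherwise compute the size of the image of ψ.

4

Since 53 is prime, the nonzero elements of ℤ/53ℤ form a cyclic group of order 52.
As gcd(37, 52) = 1, raising to the 37th power is a bijection on this group: if u^37 ≡ v^37 then (uv^{−1})^37 = 1, and the only element of order dividing gcd(37, 52) = 1 is 1, so u = v.
With ψ(0) = 0 this makes ψ injective on all of ℤ/53ℤ, hence bijective (finite equal-size domain and codomain). In particular ψ is bijective.
Since ψ is bijective, we find the preimage of 43. The inverse of x ↦ x^37 on (ℤ/53ℤ)^× is x ↦ x^45, because 37·45 = 1665 = 32·52 + 1 ≡ 1 (mod 52) and x^{52} = 1 for x ≠ 0 (Fermat). So ψ⁻¹(43) = 43^45 mod 53.
Repeated squaring mod 53: 43^1 ≡ 43, 43^2 ≡ 43² = 1849 ≡ 47, 43^4 ≡ 47² = 2209 ≡ 36, 43^8 ≡ 36² = 1296 ≡ 24, 43^16 ≡ 24² = 576 ≡ 46, 43^32 ≡ 46² = 2116 ≡ 49. Since 45 = 32 + 8 + 4 + 1, 43^45 ≡ 49·24·36·43: 49·24 = 1176 ≡ 10, then 10·36 = 360 ≡ 42, then 42·43 = 1806 ≡ 4. So 43^45 ≡ 4 (mod 53).
Hence ψ⁻¹(43) = 4.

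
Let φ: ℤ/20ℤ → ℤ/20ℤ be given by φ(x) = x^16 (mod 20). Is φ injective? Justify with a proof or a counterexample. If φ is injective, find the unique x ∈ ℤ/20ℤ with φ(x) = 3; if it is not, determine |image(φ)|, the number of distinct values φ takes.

4

φ(1) = 1^16 = 1.
φ(3): Repeated squaring mod 20: 3^1 ≡ 3, 3^2 ≡ 3² = 9, 3^4 ≡ 9² = 81 ≡ 1, 3^8 ≡ 1² = 1, 3^16 ≡ 1² = 1. So 3^16 ≡ 1 (mod 20).
So φ(1) = φ(3) = 1 while 1 ≠ 3, therefore φ is not injective.
Since φ is not injective, we determine |image(φ)|. Computing x^16 mod 20 for each x (by repeated squaring, reducing mod 20 at every step), the values φ(0), φ(1), …, φ(19) are: 0, 1, 16, 1, 16, 5, 16, 1, 16, 1, 0, 1, 16, 1, 16, 5, 16, 1, 16, 1.
The distinct values are {0, 1, 5, 16}; there are 4 of them.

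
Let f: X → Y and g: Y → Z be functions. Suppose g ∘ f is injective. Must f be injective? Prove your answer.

Suppose f(x_1) = f(x_2). Applying g: (g ∘ f)(x_1) = (g ∘ f)(x_2). Since g ∘ f is injective, x_1 = x_2. Therefore f is injective.

injective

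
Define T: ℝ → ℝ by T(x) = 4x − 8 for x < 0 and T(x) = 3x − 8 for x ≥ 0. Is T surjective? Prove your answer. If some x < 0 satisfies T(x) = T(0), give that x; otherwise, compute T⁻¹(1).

3

Both pieces are strictly increasing (slopes 4 and 3), so each is injective on its own interval.
The left piece maps (−∞, 0) onto (−∞, −8); the right piece maps [0, ∞) onto [−8, ∞).
These images together cover ℝ, so T is surjective.
Because the two images are disjoint, no x < 0 has T(x) = T(0), so we compute T⁻¹(1): 1 lies in [−8, ∞), so solve 3x − 8 = 1: x = (1 + 8)/3 = 3.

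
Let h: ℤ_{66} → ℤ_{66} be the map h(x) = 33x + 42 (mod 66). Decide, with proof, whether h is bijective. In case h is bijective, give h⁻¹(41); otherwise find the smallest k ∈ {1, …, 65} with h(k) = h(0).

2

We have gcd(33, 66) = 33 > 1. Taking a = 0 and b = 2: h(0) = 42 and h(2) = 33·2 + 42 = 108 ≡ 42 (mod 66).
So h(0) = h(2) while 0 ≠ 2, so h is not injective, hence not bijective.
Since h is not bijective, we find the least positive k with h(k) = h(0): this means 33k ≡ 0 (mod 66), i.e. 66 ∣ 33k. Since gcd(33, 66) = 33, dividing through by 33 this holds exactly when 2 ∣ k.
The smallest positive such k is 2.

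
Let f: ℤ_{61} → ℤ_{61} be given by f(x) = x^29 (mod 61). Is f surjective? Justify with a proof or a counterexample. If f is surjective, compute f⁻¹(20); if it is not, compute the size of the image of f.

Since 61 is prime, the nonzero elements of ℤ_{61} form a cyclic group of order 60.
As gcd(29, 60) = 1, raising to the 29th power is a bijection on this group: if s^29 ≡ t^29 then (st^{−1})^29 = 1, and the only element of order dividing gcd(29, 60) = 1 is 1, so s = t.
With f(0) = 0 this makes f injective on all of ℤ_{61}, hence bijective (finite equal-size domain and codomain). In particular f is surjective.
Since f is surjective, we find the preimage of 20. The inverse of x ↦ x^29 on (ℤ_{61})^× is x ↦ x^29, because 29·29 = 841 = 14·60 + 1 ≡ 1 (mod 60) and x^{60} = 1 for x ≠ 0 (Fermat). So f⁻¹(20) = 20^29 mod 61.
Repeated squaring mod 61: 20^1 ≡ 20, 20^2 ≡ 20² = 400 ≡ 34, 20^4 ≡ 34² = 1156 ≡ 58, 20^8 ≡ 58² = 3364 ≡ 9, 20^16 ≡ 9² = 81 ≡ 20. Since 29 = 16 + 8 + 4 + 1, 20^29 ≡ 20·9·58·20: 20·9 = 180 ≡ 58, then 58·58 = 3364 ≡ 9, then 9·20 = 180 ≡ 58. So 20^29 ≡ 58 (mod 61).
Hence f⁻¹(20) = 58.

58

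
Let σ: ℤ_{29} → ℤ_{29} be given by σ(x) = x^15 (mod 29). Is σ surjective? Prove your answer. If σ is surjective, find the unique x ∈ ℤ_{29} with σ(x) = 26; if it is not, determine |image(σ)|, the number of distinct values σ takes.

3

Since 29 is prime, the nonzero elements of ℤ_{29} form a cyclic group of order 28.
As gcd(15, 28) = 1, raising to the 15th power is a bijection on this group: if a^15 ≡ b^15 then (ab^{−1})^15 = 1, and the only element of order dividing gcd(15, 28) = 1 is 1, so a = b.
With σ(0) = 0 this makes σ injective on all of ℤ_{29}, hence bijective (finite equal-size domain and codomain). In particular σ is surjective.
Since σ is surjective, we find the preimage of 26. The inverse of x ↦ x^15 on (ℤ_{29})^× is x ↦ x^15, because 15·15 = 225 = 8·28 + 1 ≡ 1 (mod 28) and x^{28} = 1 for x ≠ 0 (Fermat). So σ⁻¹(26) = 26^15 mod 29.
Repeated squaring mod 29: 26^1 ≡ 26, 26^2 ≡ 26² = 676 ≡ 9, 26^4 ≡ 9² = 81 ≡ 23, 26^8 ≡ 23² = 529 ≡ 7. Since 15 = 8 + 4 + 2 + 1, 26^15 ≡ 7·23·9·26: 7·23 = 161 ≡ 16, then 16·9 = 144 ≡ 28, then 28·26 = 728 ≡ 3. So 26^15 ≡ 3 (mod 29).
Hence σ⁻¹(26) = 3.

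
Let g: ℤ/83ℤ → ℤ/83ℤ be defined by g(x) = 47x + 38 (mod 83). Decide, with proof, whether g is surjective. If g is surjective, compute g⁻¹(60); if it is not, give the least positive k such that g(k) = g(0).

4

Since gcd(47, 83) = 1, 47 is invertible modulo 83. Euclid's algorithm: 83 = 1·47 + 36, 47 = 1·36 + 11, 36 = 3·11 + 3, 11 = 3·3 + 2, 3 = 1·2 + 1; back-substituting gives 1 = 53·47 − 30·83, so 47⁻¹ ≡ 53 (mod 83).
Then y ↦ 53(y − 38) is a two-sided inverse to g, so every y ∈ ℤ/83ℤ has a preimage.
Thus g is surjective.
Since g is surjective, we compute g⁻¹(60): solve 47x + 38 ≡ 60 (mod 83), i.e. 47x ≡ 22 (mod 83).
Multiplying by 47⁻¹ = 53 gives x ≡ 53·22 = 1166 = 14·83 + 4 ≡ 4 (mod 83).
Check: g(4) = 47·4 + 38 = 226 = 2·83 + 60 ≡ 60 (mod 83).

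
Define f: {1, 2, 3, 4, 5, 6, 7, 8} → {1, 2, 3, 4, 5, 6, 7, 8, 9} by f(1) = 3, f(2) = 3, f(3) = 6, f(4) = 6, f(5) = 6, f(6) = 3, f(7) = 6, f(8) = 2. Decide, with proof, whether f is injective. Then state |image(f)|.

f(1) = 3 = f(2) with 1 ≠ 2, so f is not injective.
The image of f is {2, 3, 6}, which has 3 elements.

3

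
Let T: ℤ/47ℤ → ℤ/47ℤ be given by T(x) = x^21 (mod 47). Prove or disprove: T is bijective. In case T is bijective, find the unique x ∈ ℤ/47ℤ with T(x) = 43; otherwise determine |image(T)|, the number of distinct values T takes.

Since 47 is prime, the nonzero elements of ℤ/47ℤ form a cyclic group of order 46.
As gcd(21, 46) = 1, raising to the 21st power is a bijection on this group: if x_1^21 ≡ x_2^21 then (x_1x_2^{−1})^21 = 1, and the only element of order dividing gcd(21, 46) = 1 is 1, so x_1 = x_2.
With T(0) = 0 this makes T injective on all of ℤ/47ℤ, hence bijective (finite equal-size domain and codomain). In particular T is bijective.
Since T is bijective, we find the preimage of 43. The inverse of x ↦ x^21 on (ℤ/47ℤ)^× is x ↦ x^11, because 21·11 = 231 = 5·46 + 1 ≡ 1 (mod 46) and x^{46} = 1 for x ≠ 0 (Fermat). So T⁻¹(43) = 43^11 mod 47.
Repeated squaring mod 47: 43^1 ≡ 43, 43^2 ≡ 43² = 1849 ≡ 16, 43^4 ≡ 16² = 256 ≡ 21, 43^8 ≡ 21² = 441 ≡ 18. Since 11 = 8 + 2 + 1, 43^11 ≡ 18·16·43: 18·16 = 288 ≡ 6, then 6·43 = 258 ≡ 23. So 43^11 ≡ 23 (mod 47).
Hence T⁻¹(43) = 23.

23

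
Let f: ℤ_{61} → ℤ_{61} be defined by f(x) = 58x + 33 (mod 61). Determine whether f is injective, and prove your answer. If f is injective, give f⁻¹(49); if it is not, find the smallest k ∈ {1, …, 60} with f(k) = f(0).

15

If f(s) = f(t), then 58s ≡ 58t (mod 61). Because gcd(58, 61) = 1, we may cancel 58 to get s ≡ t (mod 61).
Hence f is injective.
We now compute 58⁻¹ mod 61 explicitly. Euclid's algorithm: 61 = 1·58 + 3, 58 = 19·3 + 1; back-substituting gives 1 = 20·58 − 19·61, so 58⁻¹ ≡ 20 (mod 61).
Since f is injective, we compute f⁻¹(49): solve 58x + 33 ≡ 49 (mod 61), i.e. 58x ≡ 16 (mod 61).
Multiplying by 58⁻¹ = 20 gives x ≡ 20·16 = 320 = 5·61 + 15 ≡ 15 (mod 61).
Check: f(15) = 58·15 + 33 = 903 = 14·61 + 49 ≡ 49 (mod 61).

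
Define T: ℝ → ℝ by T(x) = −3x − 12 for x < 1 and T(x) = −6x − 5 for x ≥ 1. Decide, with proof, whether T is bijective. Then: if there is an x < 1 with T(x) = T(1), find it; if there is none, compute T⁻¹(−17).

-1/3

Both pieces are strictly decreasing (slopes −3 and −6), so each is injective on its own interval.
The left piece maps (−∞, 1) onto (−15, ∞); the right piece maps [1, ∞) onto (−∞, −11].
These images overlap. In particular T(1) = −11 (right piece), and solving −3x − 12 = −11 on the left piece gives x = −1/3 < 1.
So T(−1/3) = T(1) with −1/3 ≠ 1, and T is not injective, hence not bijective. This x = −1/3 is the requested value below 1.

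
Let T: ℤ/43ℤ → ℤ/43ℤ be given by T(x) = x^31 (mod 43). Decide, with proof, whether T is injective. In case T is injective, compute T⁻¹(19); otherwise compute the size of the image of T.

5

Since 43 is prime, the nonzero elements of ℤ/43ℤ form a cyclic group of order 42.
As gcd(31, 42) = 1, raising to the 31st power is a bijection on this group: if x_1^31 ≡ x_2^31 then (x_1x_2^{−1})^31 = 1, and the only element of order dividing gcd(31, 42) = 1 is 1, so x_1 = x_2.
With T(0) = 0 this makes T injective on all of ℤ/43ℤ, hence bijective (finite equal-size domain and codomain). In particular T is injective.
Since T is injective, we find the preimage of 19. The inverse of x ↦ x^31 on (ℤ/43ℤ)^× is x ↦ x^19, because 31·19 = 589 = 14·42 + 1 ≡ 1 (mod 42) and x^{42} = 1 for x ≠ 0 (Fermat). So T⁻¹(19) = 19^19 mod 43.
Repeated squaring mod 43: 19^1 ≡ 19, 19^2 ≡ 19² = 361 ≡ 17, 19^4 ≡ 17² = 289 ≡ 31, 19^8 ≡ 31² = 961 ≡ 15, 19^16 ≡ 15² = 225 ≡ 10. Since 19 = 16 + 2 + 1, 19^19 ≡ 10·17·19: 10·17 = 170 ≡ 41, then 41·19 = 779 ≡ 5. So 19^19 ≡ 5 (mod 43).
Hence T⁻¹(19) = 5.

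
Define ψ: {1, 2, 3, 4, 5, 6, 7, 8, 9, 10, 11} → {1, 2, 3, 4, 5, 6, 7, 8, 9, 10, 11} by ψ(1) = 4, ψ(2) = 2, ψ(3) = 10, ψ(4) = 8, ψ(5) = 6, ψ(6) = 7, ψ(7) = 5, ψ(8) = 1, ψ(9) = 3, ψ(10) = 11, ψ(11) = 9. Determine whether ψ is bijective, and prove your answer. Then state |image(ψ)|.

The values 4, 2, 10, 8, 6, 7, 5, 1, 3, 11, 9 are a permutation of {1, 2, 3, 4, 5, 6, 7, 8, 9, 10, 11}: each element appears exactly once.
So ψ is injective and surjective, hence bijective.
The image of ψ is {1, 2, 3, 4, 5, 6, 7, 8, 9, 10, 11}, which has 11 elements.

11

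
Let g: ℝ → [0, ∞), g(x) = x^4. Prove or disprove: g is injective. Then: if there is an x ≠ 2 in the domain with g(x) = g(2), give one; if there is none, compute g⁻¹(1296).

g(2) = 16 = (−2)^4 = g(−2) (since 4 is even), with 2 ≠ −2. So g is not injective.
For the follow-up, such an x exists: taking x = −2 ∈ ℝ gives g(−2) = 16 = g(2) with −2 ≠ 2.

-2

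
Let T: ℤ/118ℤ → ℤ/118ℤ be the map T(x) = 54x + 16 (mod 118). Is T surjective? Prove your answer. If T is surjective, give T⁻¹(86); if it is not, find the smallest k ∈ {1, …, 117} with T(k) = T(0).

59

Since gcd(54, 118) = 2, we have 54x ≡ 0 (mod 2) for all x, so T(x) ≡ 0 (mod 2).
But 1 ≢ 0 (mod 2), so 1 ∈ ℤ/118ℤ has no preimage. So T is not surjective.
Since T is not surjective, we find the least positive k with T(k) = T(0): this means 54k ≡ 0 (mod 118), i.e. 118 ∣ 54k. Since gcd(54, 118) = 2, dividing through by 2 this holds exactly when 59 ∣ 27k, and as gcd(27, 59) = 1, exactly when 59 ∣ k.
The smallest positive such k is 59.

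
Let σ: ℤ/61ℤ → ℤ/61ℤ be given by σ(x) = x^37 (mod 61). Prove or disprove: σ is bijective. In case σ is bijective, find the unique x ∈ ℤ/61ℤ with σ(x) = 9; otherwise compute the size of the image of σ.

58

Since 61 is prime, the nonzero elements of ℤ/61ℤ form a cyclic group of order 60.
As gcd(37, 60) = 1, raising to the 37th power is a bijection on this group: if x_1^37 ≡ x_2^37 then (x_1x_2^{−1})^37 = 1, and the only element of order dividing gcd(37, 60) = 1 is 1, so x_1 = x_2.
With σ(0) = 0 this makes σ injective on all of ℤ/61ℤ, hence bijective (finite equal-size domain and codomain). In particular σ is bijective.
Since σ is bijective, we find the preimage of 9. The inverse of x ↦ x^37 on (ℤ/61ℤ)^× is x ↦ x^13, because 37·13 = 481 = 8·60 + 1 ≡ 1 (mod 60) and x^{60} = 1 for x ≠ 0 (Fermat). So σ⁻¹(9) = 9^13 mod 61.
Repeated squaring mod 61: 9^1 ≡ 9, 9^2 ≡ 9² = 81 ≡ 20, 9^4 ≡ 20² = 400 ≡ 34, 9^8 ≡ 34² = 1156 ≡ 58. Since 13 = 8 + 4 + 1, 9^13 ≡ 58·34·9: 58·34 = 1972 ≡ 20, then 20·9 = 180 ≡ 58. So 9^13 ≡ 58 (mod 61).
Hence σ⁻¹(9) = 58.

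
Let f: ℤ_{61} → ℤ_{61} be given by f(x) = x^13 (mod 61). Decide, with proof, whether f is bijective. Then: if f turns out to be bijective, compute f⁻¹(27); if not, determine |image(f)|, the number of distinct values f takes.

Since 61 is prime, the nonzero elements of ℤ_{61} form a cyclic group of order 60.
As gcd(13, 60) = 1, raising to the 13th power is a bijection on this group: if u^13 ≡ v^13 then (uv^{−1})^13 = 1, and the only element of order dividing gcd(13, 60) = 1 is 1, so u = v.
With f(0) = 0 this makes f injective on all of ℤ_{61}, hence bijective (finite equal-size domain and codomain). In particular f is bijective.
Since f is bijective, we find the preimage of 27. The inverse of x ↦ x^13 on (ℤ_{61})^× is x ↦ x^37, because 13·37 = 481 = 8·60 + 1 ≡ 1 (mod 60) and x^{60} = 1 for x ≠ 0 (Fermat). So f⁻¹(27) = 27^37 mod 61.
Repeated squaring mod 61: 27^1 ≡ 27, 27^2 ≡ 27² = 729 ≡ 58, 27^4 ≡ 58² = 3364 ≡ 9, 27^8 ≡ 9² = 81 ≡ 20, 27^16 ≡ 20² = 400 ≡ 34, 27^32 ≡ 34² = 1156 ≡ 58. Since 37 = 32 + 4 + 1, 27^37 ≡ 58·9·27: 58·9 = 522 ≡ 34, then 34·27 = 918 ≡ 3. So 27^37 ≡ 3 (mod 61).
Hence f⁻¹(27) = 3.

3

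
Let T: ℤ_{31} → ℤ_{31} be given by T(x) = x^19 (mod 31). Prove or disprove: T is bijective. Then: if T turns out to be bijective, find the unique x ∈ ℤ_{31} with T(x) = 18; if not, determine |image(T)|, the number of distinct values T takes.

Since 31 is prime, the nonzero elements of ℤ_{31} form a cyclic group of order 30.
As gcd(19, 30) = 1, raising to the 19th power is a bijection on this group: if x_1^19 ≡ x_2^19 then (x_1x_2^{−1})^19 = 1, and the only element of order dividing gcd(19, 30) = 1 is 1, so x_1 = x_2.
With T(0) = 0 this makes T injective on all of ℤ_{31}, hence bijective (finite equal-size domain and codomain). In particular T is bijective.
Since T is bijective, we find the preimage of 18. The inverse of x ↦ x^19 on (ℤ_{31})^× is x ↦ x^19, because 19·19 = 361 = 12·30 + 1 ≡ 1 (mod 30) and x^{30} = 1 for x ≠ 0 (Fermat). So T⁻¹(18) = 18^19 mod 31.
Repeated squaring mod 31: 18^1 ≡ 18, 18^2 ≡ 18² = 324 ≡ 14, 18^4 ≡ 14² = 196 ≡ 10, 18^8 ≡ 10² = 100 ≡ 7, 18^16 ≡ 7² = 49 ≡ 18. Since 19 = 16 + 2 + 1, 18^19 ≡ 18·14·18: 18·14 = 252 ≡ 4, then 4·18 = 72 ≡ 10. So 18^19 ≡ 10 (mod 31).
Hence T⁻¹(18) = 10.

10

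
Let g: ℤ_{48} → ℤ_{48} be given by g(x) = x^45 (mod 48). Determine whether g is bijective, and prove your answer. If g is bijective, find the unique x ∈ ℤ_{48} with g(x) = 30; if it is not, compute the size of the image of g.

27

g(0) = 0^45 = 0.
g(6): Repeated squaring mod 48: 6^1 ≡ 6, 6^2 ≡ 6² = 36, 6^4 ≡ 36² = 1296 ≡ 0, 6^8 ≡ 0² = 0, 6^16 ≡ 0² = 0, 6^32 ≡ 0² = 0. Since 45 = 32 + 8 + 4 + 1, 6^45 ≡ 0·0·0·6: 0·0 = 0, then 0·0 = 0, then 0·6 = 0. So 6^45 ≡ 0 (mod 48).
So g(0) = g(6) = 0 while 0 ≠ 6, so g is not injective, hence not bijective.
Since g is not bijective, we determine |image(g)|. Computing x^45 mod 48 for each x (by repeated squaring, reducing mod 48 at every step), the values g(0), g(1), …, g(47) are: 0, 1, 32, 3, 16, 5, 0, 7, 32, 9, 16, 11, 0, 13, 32, 15, 16, 17, 0, 19, 32, 21, 16, 23, 0, 25, 32, 27, 16, 29, 0, 31, 32, 33, 16, 35, 0, 37, 32, 39, 16, 41, 0, 43, 32, 45, 16, 47.
The distinct values are {0, 1, 3, 5, 7, 9, 11, 13, 15, 16, 17, 19, 21, 23, 25, 27, 29, 31, 32, 33, 35, 37, 39, 41, 43, 45, 47}; there are 27 of them.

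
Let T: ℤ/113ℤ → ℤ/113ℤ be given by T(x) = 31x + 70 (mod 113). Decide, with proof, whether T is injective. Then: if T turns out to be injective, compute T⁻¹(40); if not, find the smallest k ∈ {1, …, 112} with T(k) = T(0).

61

If T(x_1) = T(x_2), then 31x_1 ≡ 31x_2 (mod 113). Because gcd(31, 113) = 1, we may cancel 31 to get x_1 ≡ x_2 (mod 113).
Therefore T is injective.
We now compute 31⁻¹ mod 113 explicitly. Euclid's algorithm: 113 = 3·31 + 20, 31 = 1·20 + 11, 20 = 1·11 + 9, 11 = 1·9 + 2, 9 = 4·2 + 1; back-substituting gives 1 = 62·31 − 17·113, so 31⁻¹ ≡ 62 (mod 113).
Since T is injective, we compute T⁻¹(40): solve 31x + 70 ≡ 40 (mod 113), i.e. 31x ≡ 83 (mod 113).
Multiplying by 31⁻¹ = 62 gives x ≡ 62·83 = 5146 = 45·113 + 61 ≡ 61 (mod 113).
Check: T(61) = 31·61 + 70 = 1961 = 17·113 + 40 ≡ 40 (mod 113).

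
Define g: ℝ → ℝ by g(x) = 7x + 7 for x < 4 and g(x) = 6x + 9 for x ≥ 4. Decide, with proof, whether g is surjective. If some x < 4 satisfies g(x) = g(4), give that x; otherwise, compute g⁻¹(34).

26/7

Both pieces are strictly increasing (slopes 7 and 6), so each is injective on its own interval.
The left piece maps (−∞, 4) onto (−∞, 35); the right piece maps [4, ∞) onto [33, ∞).
The union (−∞, 35) ∪ [33, ∞) covers ℝ, so g is surjective.
For the follow-up: the images overlap, so an x < 4 with g(x) = g(4) exists. g(4) = 33; solving 7x + 7 = 33 for x < 4 gives x = (33 − 7)/7 = 26/7.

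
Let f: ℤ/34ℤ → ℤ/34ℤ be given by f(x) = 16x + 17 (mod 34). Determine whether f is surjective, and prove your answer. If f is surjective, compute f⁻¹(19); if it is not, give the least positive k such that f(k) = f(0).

Since gcd(16, 34) = 2, we have 16x ≡ 0 (mod 2) for all x, so f(x) ≡ 1 (mod 2).
But 0 ≢ 1 (mod 2), so 0 ∈ ℤ/34ℤ has no preimage. Hence f is not surjective.
Since f is not surjective, we find the least positive k with f(k) = f(0): this means 16k ≡ 0 (mod 34), i.e. 34 ∣ 16k. Since gcd(16, 34) = 2, dividing through by 2 this holds exactly when 17 ∣ 8k, and as gcd(8, 17) = 1, exactly when 17 ∣ k.
The smallest positive such k is 17.

17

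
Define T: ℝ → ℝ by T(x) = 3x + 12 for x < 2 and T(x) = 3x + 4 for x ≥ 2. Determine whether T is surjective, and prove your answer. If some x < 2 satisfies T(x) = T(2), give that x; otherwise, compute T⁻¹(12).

-2/3

Both pieces are strictly increasing (slopes 3 and 3), so each is injective on its own interval.
The left piece maps (−∞, 2) onto (−∞, 18); the right piece maps [2, ∞) onto [10, ∞).
The union (−∞, 18) ∪ [10, ∞) covers ℝ, so T is surjective.
For the follow-up: the images overlap, so an x < 2 with T(x) = T(2) exists. T(2) = 10; solving 3x + 12 = 10 for x < 2 gives x = (10 − 12)/3 = −2/3.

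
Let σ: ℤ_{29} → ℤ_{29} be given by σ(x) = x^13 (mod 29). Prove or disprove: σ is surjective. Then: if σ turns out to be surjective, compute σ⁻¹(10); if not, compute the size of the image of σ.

26

Since 29 is prime, the nonzero elements of ℤ_{29} form a cyclic group of order 28.
As gcd(13, 28) = 1, raising to the 13th power is a bijection on this group: if s^13 ≡ t^13 then (st^{−1})^13 = 1, and the only element of order dividing gcd(13, 28) = 1 is 1, so s = t.
With σ(0) = 0 this makes σ injective on all of ℤ_{29}, hence bijective (finite equal-size domain and codomain). In particular σ is surjective.
Since σ is surjective, we find the preimage of 10. The inverse of x ↦ x^13 on (ℤ_{29})^× is x ↦ x^13, because 13·13 = 169 = 6·28 + 1 ≡ 1 (mod 28) and x^{28} = 1 for x ≠ 0 (Fermat). So σ⁻¹(10) = 10^13 mod 29.
Repeated squaring mod 29: 10^1 ≡ 10, 10^2 ≡ 10² = 100 ≡ 13, 10^4 ≡ 13² = 169 ≡ 24, 10^8 ≡ 24² = 576 ≡ 25. Since 13 = 8 + 4 + 1, 10^13 ≡ 25·24·10: 25·24 = 600 ≡ 20, then 20·10 = 200 ≡ 26. So 10^13 ≡ 26 (mod 29).
Hence σ⁻¹(10) = 26.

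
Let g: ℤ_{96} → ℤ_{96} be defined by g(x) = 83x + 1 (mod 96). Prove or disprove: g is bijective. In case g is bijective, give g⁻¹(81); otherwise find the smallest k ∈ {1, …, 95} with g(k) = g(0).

By definition, injectivity means: for all u, v in the domain, g(u) = g(v) implies u = v.
If g(u) = g(v), then 83u ≡ 83v (mod 96). Because gcd(83, 96) = 1, we may cancel 83 to get u ≡ v (mod 96).
We now compute 83⁻¹ mod 96 explicitly. Euclid's algorithm: 96 = 1·83 + 13, 83 = 6·13 + 5, 13 = 2·5 + 3, 5 = 1·3 + 2, 3 = 1·2 + 1; back-substituting gives 1 = 59·83 − 51·96, so 83⁻¹ ≡ 59 (mod 96).
Then y ↦ 59(y − 1) is a two-sided inverse to g, so every y ∈ ℤ_{96} has a preimage.
Thus g is bijective.
Since g is bijective, we find g⁻¹(81): we need 83x ≡ 81 − 1 ≡ 80 (mod 96). Using 83⁻¹ = 59: x ≡ 59·80 = 4720 = 49·96 + 16, so x = 16.
Check: g(16) = 83·16 + 1 = 1329 = 13·96 + 81 ≡ 81 (mod 96).

16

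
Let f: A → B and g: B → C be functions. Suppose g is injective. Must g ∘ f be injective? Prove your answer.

No. Take A = {1, 2}, B = C = {1, 2, 3, 4, 5, 6}, f(1) = f(2) = 1, and g = identity (injective).
Then (g ∘ f)(1) = (g ∘ f)(2) = 1 with 1 ≠ 2, so g ∘ f is not injective.

not injective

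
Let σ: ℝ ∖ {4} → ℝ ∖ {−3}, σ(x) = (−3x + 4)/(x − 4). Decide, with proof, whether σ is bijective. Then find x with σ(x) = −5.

8

Suppose σ(x_1) = σ(x_2). Cross-multiplying: (−3x_1 + 4)(x_2 − 4) = (−3x_2 + 4)(x_1 − 4).
Expanding both sides and cancelling the symmetric terms leaves 8·(x_1 − x_2) = 0. Since 8 ≠ 0, x_1 = x_2. Hence σ is injective.
For any y ≠ −3, solving y(x − 4) = −3x + 4 for x gives a well-defined x ≠ 4. So σ is surjective.
Therefore σ is bijective.
Solving σ(x) = −5: cross-multiplying gives −3x + 4 = −5(x − 4), which rearranges to 2x = 16, so x = 8.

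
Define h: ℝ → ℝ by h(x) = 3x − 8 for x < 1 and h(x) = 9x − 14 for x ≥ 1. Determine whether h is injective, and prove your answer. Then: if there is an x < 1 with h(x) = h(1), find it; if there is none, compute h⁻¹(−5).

1

Both pieces are strictly increasing (slopes 3 and 9), so each is injective on its own interval.
The left piece maps (−∞, 1) onto (−∞, −5); the right piece maps [1, ∞) onto [−5, ∞).
These images are disjoint, so no value is attained by both pieces. Hence h is injective.
Because the two images are disjoint, no x < 1 has h(x) = h(1), so we compute h⁻¹(−5): −5 lies in [−5, ∞), so solve 9x − 14 = −5: x = (−5 + 14)/9 = 1.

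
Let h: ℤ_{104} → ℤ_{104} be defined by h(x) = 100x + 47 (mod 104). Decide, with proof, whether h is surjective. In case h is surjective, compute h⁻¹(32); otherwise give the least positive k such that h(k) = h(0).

26

Since gcd(100, 104) = 4, we have 100x ≡ 0 (mod 4) for all x, so h(x) ≡ 3 (mod 4).
But 0 ≢ 3 (mod 4), so 0 ∈ ℤ_{104} has no preimage. So h is not surjective.
Since h is not surjective, we find the least positive k with h(k) = h(0): this means 100k ≡ 0 (mod 104), i.e. 104 ∣ 100k. Since gcd(100, 104) = 4, dividing through by 4 this holds exactly when 26 ∣ 25k, and as gcd(25, 26) = 1, exactly when 26 ∣ k.
The smallest positive such k is 26.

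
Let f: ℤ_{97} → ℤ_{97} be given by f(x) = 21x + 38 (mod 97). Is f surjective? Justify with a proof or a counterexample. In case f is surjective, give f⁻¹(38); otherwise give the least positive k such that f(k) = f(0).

Since gcd(21, 97) = 1, 21 is invertible modulo 97. Euclid's algorithm: 97 = 4·21 + 13, 21 = 1·13 + 8, 13 = 1·8 + 5, 8 = 1·5 + 3, 5 = 1·3 + 2, 3 = 1·2 + 1; back-substituting gives 1 = 37·21 − 8·97, so 21⁻¹ ≡ 37 (mod 97).
Then y ↦ 37(y − 38) is a two-sided inverse to f, so every y ∈ ℤ_{97} has a preimage.
Hence f is surjective.
Since f is surjective, we compute f⁻¹(38): solve 21x + 38 ≡ 38 (mod 97), i.e. 21x ≡ 0 (mod 97).
Multiplying by 21⁻¹ = 37 gives x ≡ 37·0 = 0 ≡ 0 (mod 97).
Check: f(0) = 21·0 + 38 = 38 ≡ 38 (mod 97).

0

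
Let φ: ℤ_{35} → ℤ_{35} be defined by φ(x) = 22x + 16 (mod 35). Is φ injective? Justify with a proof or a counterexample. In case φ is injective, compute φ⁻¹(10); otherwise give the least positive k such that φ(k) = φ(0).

22

If φ(s) = φ(t), then 22s ≡ 22t (mod 35). Because gcd(22, 35) = 1, we may cancel 22 to get s ≡ t (mod 35).
Hence φ is injective.
We now compute 22⁻¹ mod 35 explicitly. Euclid's algorithm: 35 = 1·22 + 13, 22 = 1·13 + 9, 13 = 1·9 + 4, 9 = 2·4 + 1; back-substituting gives 1 = 8·22 − 5·35, so 22⁻¹ ≡ 8 (mod 35).
Since φ is injective, we find φ⁻¹(10): we need 22x ≡ 10 − 16 ≡ 29 (mod 35). Using 22⁻¹ = 8: x ≡ 8·29 = 232 = 6·35 + 22, so x = 22.
Check: φ(22) = 22·22 + 16 = 500 = 14·35 + 10 ≡ 10 (mod 35).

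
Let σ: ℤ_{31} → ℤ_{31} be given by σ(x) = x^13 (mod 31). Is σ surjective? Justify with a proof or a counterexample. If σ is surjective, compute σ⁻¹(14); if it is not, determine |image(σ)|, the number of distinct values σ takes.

Since 31 is prime, the nonzero elements of ℤ_{31} form a cyclic group of order 30.
As gcd(13, 30) = 1, raising to the 13th power is a bijection on this group: if s^13 ≡ t^13 then (st^{−1})^13 = 1, and the only element of order dividing gcd(13, 30) = 1 is 1, so s = t.
With σ(0) = 0 this makes σ injective on all of ℤ_{31}, hence bijective (finite equal-size domain and codomain). In particular σ is surjective.
Since σ is surjective, we find the preimage of 14. The inverse of x ↦ x^13 on (ℤ_{31})^× is x ↦ x^7, because 13·7 = 91 = 3·30 + 1 ≡ 1 (mod 30) and x^{30} = 1 for x ≠ 0 (Fermat). So σ⁻¹(14) = 14^7 mod 31.
Repeated squaring mod 31: 14^1 ≡ 14, 14^2 ≡ 14² = 196 ≡ 10, 14^4 ≡ 10² = 100 ≡ 7. Since 7 = 4 + 2 + 1, 14^7 ≡ 7·10·14: 7·10 = 70 ≡ 8, then 8·14 = 112 ≡ 19. So 14^7 ≡ 19 (mod 31).
Hence σ⁻¹(14) = 19.

19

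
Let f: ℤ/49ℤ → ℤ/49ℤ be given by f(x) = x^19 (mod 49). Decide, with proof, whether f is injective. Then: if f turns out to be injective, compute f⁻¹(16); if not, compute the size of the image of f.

43

f(0) = 0^19 = 0.
f(7): Repeated squaring mod 49: 7^1 ≡ 7, 7^2 ≡ 7² = 49 ≡ 0, 7^4 ≡ 0² = 0, 7^8 ≡ 0² = 0, 7^16 ≡ 0² = 0. Since 19 = 16 + 2 + 1, 7^19 ≡ 0·0·7: 0·0 = 0, then 0·7 = 0. So 7^19 ≡ 0 (mod 49).
So f(0) = f(7) = 0 while 0 ≠ 7, therefore f is not injective.
Since f is not injective, we determine |image(f)|. Computing x^19 mod 49 for each x (by repeated squaring, reducing mod 49 at every step), the values f(0), f(1), …, f(48) are: 0, 1, 37, 38, 46, 47, 34, 0, 36, 23, 24, 32, 33, 20, 0, 22, 9, 10, 18, 19, 6, 0, 8, 44, 45, 4, 5, 41, 0, 43, 30, 31, 39, 40, 27, 0, 29, 16, 17, 25, 26, 13, 0, 15, 2, 3, 11, 12, 48.
The distinct values are {0, 1, 2, 3, 4, 5, 6, 8, 9, 10, 11, 12, 13, 15, 16, 17, 18, 19, 20, 22, 23, 24, 25, 26, 27, 29, 30, 31, 32, 33, 34, 36, 37, 38, 39, 40, 41, 43, 44, 45, 46, 47, 48}; there are 43 of them.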